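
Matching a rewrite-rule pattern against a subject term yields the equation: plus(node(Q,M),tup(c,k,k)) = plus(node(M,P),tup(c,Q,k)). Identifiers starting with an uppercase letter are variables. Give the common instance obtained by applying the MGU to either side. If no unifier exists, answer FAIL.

plus(node(k,k),tup(c,k,k))

Decompose plus/2: node(Q,M) = node(M,P),  tup(c,k,k) = tup(c,Q,k).
Decompose node/2: Q = M,  M = P.
Bind Q := M; substituting into the one remaining equation that mentions Q gives: tup(c,k,k) = tup(c,M,k).
Bind M := P; substituting into the remaining equation gives: tup(c,k,k) = tup(c,P,k). Substituting into the earlier binding gives Q := P.
Decompose tup/3: c = c,  k = P,  k = k.
Delete trivial equation c = c.
Bind P := k; no other remaining equation mentions P. Substituting into the earlier bindings gives Q := k, M := k.
Delete trivial equation k = k.
Applying the MGU to either side gives plus(node(k,k),tup(c,k,k)).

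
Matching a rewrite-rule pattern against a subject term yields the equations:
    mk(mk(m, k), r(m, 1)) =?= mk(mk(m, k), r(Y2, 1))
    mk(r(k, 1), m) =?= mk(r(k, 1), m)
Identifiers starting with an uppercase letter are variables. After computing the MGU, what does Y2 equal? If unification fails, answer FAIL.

m

Decompose mk/2: mk(m, k) =?= mk(m, k),  r(m, 1) =?= r(Y2, 1).
Delete trivial equation mk(m, k) =?= mk(m, k).
Decompose r/2: m =?= Y2,  1 =?= 1.
Bind Y2 := m; no other remaining equation mentions Y2.
Delete trivial equation 1 =?= 1.
Delete trivial equation mk(r(k, 1), m) =?= mk(r(k, 1), m).
MGU = { Y2 ↦ m }, so Y2 ↦ m.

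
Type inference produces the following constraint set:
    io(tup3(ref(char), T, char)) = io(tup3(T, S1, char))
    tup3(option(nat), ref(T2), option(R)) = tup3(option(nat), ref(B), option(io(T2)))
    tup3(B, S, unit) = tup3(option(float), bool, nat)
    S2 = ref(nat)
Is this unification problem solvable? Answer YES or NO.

Decompose io/1: tup3(ref(char), T, char) = tup3(T, S1, char).
Decompose tup3/3: ref(char) = T,  T = S1,  char = char.
Bind T := ref(char); substituting into the one remaining equation that mentions T gives: ref(char) = S1.
Bind S1 := ref(char); no other remaining equation mentions S1.
Delete trivial equation char = char.
Decompose tup3/3: option(nat) = option(nat),  ref(T2) = ref(B),  option(R) = option(io(T2)).
Delete trivial equation option(nat) = option(nat).
Decompose ref/1: T2 = B.
Bind T2 := B; substituting into the one remaining equation that mentions T2 gives: option(R) = option(io(B)).
Decompose option/1: R = io(B).
Bind R := io(B); no other remaining equation mentions R.
Decompose tup3/3: B = option(float),  S = bool,  unit = nat.
Bind B := option(float); no other remaining equation mentions B. Substituting into the earlier bindings gives T2 := option(float), R := io(option(float)).
Bind S := bool; no other remaining equation mentions S.
Clash: constants unit and nat differ; no unifier exists.

NO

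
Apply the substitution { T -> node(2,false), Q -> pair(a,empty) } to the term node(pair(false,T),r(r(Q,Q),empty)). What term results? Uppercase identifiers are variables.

Replace each occurrence of T with node(2,false).
Replace each occurrence of Q with pair(a,empty).
Result: node(pair(false,node(2,false)),r(r(pair(a,empty),pair(a,empty)),empty)).

node(pair(false,node(2,false)),r(r(pair(a,empty),pair(a,empty)),empty))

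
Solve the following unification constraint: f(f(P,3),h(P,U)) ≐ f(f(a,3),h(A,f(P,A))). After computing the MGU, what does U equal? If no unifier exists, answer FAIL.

f(a,a)

Decompose f/2: f(P,3) ≐ f(a,3),  h(P,U) ≐ h(A,f(P,A)).
Decompose f/2: P ≐ a,  3 ≐ 3.
Bind P := a; substituting into the one remaining equation that mentions P gives: h(a,U) ≐ h(A,f(a,A)).
Delete trivial equation 3 ≐ 3.
Decompose h/2: a ≐ A,  U ≐ f(a,A).
Bind A := a; substituting into the remaining equation gives: U ≐ f(a,a).
Bind U := f(a,a).
MGU = { P -> a, A -> a, U -> f(a,a) }, so U -> f(a,a).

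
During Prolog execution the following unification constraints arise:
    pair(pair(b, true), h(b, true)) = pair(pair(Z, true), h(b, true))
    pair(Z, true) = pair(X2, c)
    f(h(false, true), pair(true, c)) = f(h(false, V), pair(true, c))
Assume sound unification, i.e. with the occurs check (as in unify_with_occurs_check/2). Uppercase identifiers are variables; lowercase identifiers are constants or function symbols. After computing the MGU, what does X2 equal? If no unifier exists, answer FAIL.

FAIL

Decompose pair/2: pair(b, true) = pair(Z, true),  h(b, true) = h(b, true).
Decompose pair/2: b = Z,  true = true.
Bind Z := b; substituting into the one remaining equation that mentions Z gives: pair(b, true) = pair(X2, c).
Delete trivial equation true = true.
Delete trivial equation h(b, true) = h(b, true).
Decompose pair/2: b = X2,  true = c.
Bind X2 := b; no other remaining equation mentions X2.
Clash: constants true and c differ; no unifier exists.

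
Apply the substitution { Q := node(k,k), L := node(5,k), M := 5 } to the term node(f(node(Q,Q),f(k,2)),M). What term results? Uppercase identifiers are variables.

Replace each occurrence of Q with node(k,k).
Replace each occurrence of M with 5.
Result: node(f(node(node(k,k),node(k,k)),f(k,2)),5).

node(f(node(node(k,k),node(k,k)),f(k,2)),5)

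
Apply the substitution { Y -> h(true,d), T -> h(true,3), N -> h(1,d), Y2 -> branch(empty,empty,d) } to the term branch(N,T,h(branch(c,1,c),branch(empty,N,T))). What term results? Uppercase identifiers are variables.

Replace each occurrence of T with h(true,3).
Replace each occurrence of N with h(1,d).
Result: branch(h(1,d),h(true,3),h(branch(c,1,c),branch(empty,h(1,d),h(true,3)))).

branch(h(1,d),h(true,3),h(branch(c,1,c),branch(empty,h(1,d),h(true,3))))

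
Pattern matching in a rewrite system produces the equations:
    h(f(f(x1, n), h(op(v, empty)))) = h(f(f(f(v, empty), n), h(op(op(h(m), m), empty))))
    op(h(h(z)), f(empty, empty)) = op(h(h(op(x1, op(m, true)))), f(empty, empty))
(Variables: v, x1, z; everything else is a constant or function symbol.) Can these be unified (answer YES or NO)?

Decompose h/1: f(f(x1, n), h(op(v, empty))) = f(f(f(v, empty), n), h(op(op(h(m), m), empty))).
Decompose f/2: f(x1, n) = f(f(v, empty), n),  h(op(v, empty)) = h(op(op(h(m), m), empty)).
Decompose f/2: x1 = f(v, empty),  n = n.
Bind x1 := f(v, empty); substituting into the one remaining equation that mentions x1 gives: op(h(h(z)), f(empty, empty)) = op(h(h(op(f(v, empty), op(m, true)))), f(empty, empty)).
Delete trivial equation n = n.
Decompose h/1: op(v, empty) = op(op(h(m), m), empty).
Decompose op/2: v = op(h(m), m),  empty = empty.
Bind v := op(h(m), m); substituting into the one remaining equation that mentions v gives: op(h(h(z)), f(empty, empty)) = op(h(h(op(f(op(h(m), m), empty), op(m, true)))), f(empty, empty)). Substituting into the earlier binding gives x1 := f(op(h(m), m), empty).
Delete trivial equation empty = empty.
Decompose op/2: h(h(z)) = h(h(op(f(op(h(m), m), empty), op(m, true)))),  f(empty, empty) = f(empty, empty).
Decompose h/1: h(z) = h(op(f(op(h(m), m), empty), op(m, true))).
Decompose h/1: z = op(f(op(h(m), m), empty), op(m, true)).
Bind z := op(f(op(h(m), m), empty), op(m, true)); no other remaining equation mentions z.
Delete trivial equation f(empty, empty) = f(empty, empty).
No equations remain and no clash or occurs-check failure arose, so a unifier exists.

YES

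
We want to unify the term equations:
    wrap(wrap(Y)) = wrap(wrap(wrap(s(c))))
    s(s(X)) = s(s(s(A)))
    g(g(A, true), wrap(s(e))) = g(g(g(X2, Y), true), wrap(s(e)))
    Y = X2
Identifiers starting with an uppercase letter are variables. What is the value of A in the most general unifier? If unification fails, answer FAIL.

Decompose wrap/1: wrap(Y) = wrap(wrap(s(c))).
Decompose wrap/1: Y = wrap(s(c)).
Bind Y := wrap(s(c)); substituting into the 2 remaining equations that mention Y gives: g(g(A, true), wrap(s(e))) = g(g(g(X2, wrap(s(c))), true), wrap(s(e))),  wrap(s(c)) = X2.
Decompose s/1: s(X) = s(s(A)).
Decompose s/1: X = s(A).
Bind X := s(A); no other remaining equation mentions X.
Decompose g/2: g(A, true) = g(g(X2, wrap(s(c))), true),  wrap(s(e)) = wrap(s(e)).
Decompose g/2: A = g(X2, wrap(s(c))),  true = true.
Bind A := g(X2, wrap(s(c))); no other remaining equation mentions A. Substituting into the earlier binding gives X := s(g(X2, wrap(s(c)))).
Delete trivial equation true = true.
Delete trivial equation wrap(s(e)) = wrap(s(e)).
Bind X2 := wrap(s(c)). Substituting into the earlier bindings gives X := s(g(wrap(s(c)), wrap(s(c)))), A := g(wrap(s(c)), wrap(s(c))).
MGU = { Y -> wrap(s(c)), X -> s(g(wrap(s(c)), wrap(s(c)))), A -> g(wrap(s(c)), wrap(s(c))), X2 -> wrap(s(c)) }, so A -> g(wrap(s(c)), wrap(s(c))).

g(wrap(s(c)), wrap(s(c)))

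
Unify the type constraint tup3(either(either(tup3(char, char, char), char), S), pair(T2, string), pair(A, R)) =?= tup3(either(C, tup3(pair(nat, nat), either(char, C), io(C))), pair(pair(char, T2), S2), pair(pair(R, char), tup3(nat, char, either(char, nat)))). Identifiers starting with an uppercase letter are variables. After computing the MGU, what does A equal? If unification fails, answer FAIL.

FAIL

Decompose tup3/3: either(either(tup3(char, char, char), char), S) =?= either(C, tup3(pair(nat, nat), either(char, C), io(C))),  pair(T2, string) =?= pair(pair(char, T2), S2),  pair(A, R) =?= pair(pair(R, char), tup3(nat, char, either(char, nat))).
Decompose either/2: either(tup3(char, char, char), char) =?= C,  S =?= tup3(pair(nat, nat), either(char, C), io(C)).
Bind C := either(tup3(char, char, char), char); substituting into the one remaining equation that mentions C gives: S =?= tup3(pair(nat, nat), either(char, either(tup3(char, char, char), char)), io(either(tup3(char, char, char), char))).
Bind S := tup3(pair(nat, nat), either(char, either(tup3(char, char, char), char)), io(either(tup3(char, char, char), char))); no other remaining equation mentions S.
Decompose pair/2: T2 =?= pair(char, T2),  string =?= S2.
Occurs check fails: T2 occurs in pair(char, T2); the equation T2 =?= pair(char, T2) has no finite solution.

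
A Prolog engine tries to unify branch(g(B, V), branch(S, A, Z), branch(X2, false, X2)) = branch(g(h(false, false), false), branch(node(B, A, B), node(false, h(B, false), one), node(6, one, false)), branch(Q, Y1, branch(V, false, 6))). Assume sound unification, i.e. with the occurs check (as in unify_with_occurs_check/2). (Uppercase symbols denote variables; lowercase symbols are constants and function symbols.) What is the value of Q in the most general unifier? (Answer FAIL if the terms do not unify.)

branch(false, false, 6)

Decompose branch/3: g(B, V) = g(h(false, false), false),  branch(S, A, Z) = branch(node(B, A, B), node(false, h(B, false), one), node(6, one, false)),  branch(X2, false, X2) = branch(Q, Y1, branch(V, false, 6)).
Decompose g/2: B = h(false, false),  V = false.
Bind B := h(false, false); substituting into the one remaining equation that mentions B gives: branch(S, A, Z) = branch(node(h(false, false), A, h(false, false)), node(false, h(h(false, false), false), one), node(6, one, false)).
Bind V := false; substituting into the one remaining equation that mentions V gives: branch(X2, false, X2) = branch(Q, Y1, branch(false, false, 6)).
Decompose branch/3: S = node(h(false, false), A, h(false, false)),  A = node(false, h(h(false, false), false), one),  Z = node(6, one, false).
Bind S := node(h(false, false), A, h(false, false)); no other remaining equation mentions S.
Bind A := node(false, h(h(false, false), false), one); no other remaining equation mentions A. Substituting into the earlier binding gives S := node(h(false, false), node(false, h(h(false, false), false), one), h(false, false)).
Bind Z := node(6, one, false); no other remaining equation mentions Z.
Decompose branch/3: X2 = Q,  false = Y1,  X2 = branch(false, false, 6).
Bind X2 := Q; substituting into the one remaining equation that mentions X2 gives: Q = branch(false, false, 6).
Bind Y1 := false; no other remaining equation mentions Y1.
Bind Q := branch(false, false, 6). Substituting into the earlier binding gives X2 := branch(false, false, 6).
MGU = { B -> h(false, false), V -> false, S -> node(h(false, false), node(false, h(h(false, false), false), one), h(false, false)), A -> node(false, h(h(false, false), false), one), Z -> node(6, one, false), X2 -> branch(false, false, 6), Y1 -> false, Q -> branch(false, false, 6) }, so Q -> branch(false, false, 6).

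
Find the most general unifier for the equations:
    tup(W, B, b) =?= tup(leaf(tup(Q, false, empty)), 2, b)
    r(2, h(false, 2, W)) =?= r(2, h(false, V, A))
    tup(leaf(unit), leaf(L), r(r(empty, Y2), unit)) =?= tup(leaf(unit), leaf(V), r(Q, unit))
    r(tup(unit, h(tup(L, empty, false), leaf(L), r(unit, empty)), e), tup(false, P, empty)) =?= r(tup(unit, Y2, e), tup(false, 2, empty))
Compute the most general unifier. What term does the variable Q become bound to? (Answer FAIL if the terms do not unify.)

r(empty, h(tup(2, empty, false), leaf(2), r(unit, empty)))

Decompose tup/3: W =?= leaf(tup(Q, false, empty)),  B =?= 2,  b =?= b.
Bind W := leaf(tup(Q, false, empty)); substituting into the one remaining equation that mentions W gives: r(2, h(false, 2, leaf(tup(Q, false, empty)))) =?= r(2, h(false, V, A)).
Bind B := 2; no other remaining equation mentions B.
Delete trivial equation b =?= b.
Decompose r/2: 2 =?= 2,  h(false, 2, leaf(tup(Q, false, empty))) =?= h(false, V, A).
Delete trivial equation 2 =?= 2.
Decompose h/3: false =?= false,  2 =?= V,  leaf(tup(Q, false, empty)) =?= A.
Delete trivial equation false =?= false.
Bind V := 2; substituting into the one remaining equation that mentions V gives: tup(leaf(unit), leaf(L), r(r(empty, Y2), unit)) =?= tup(leaf(unit), leaf(2), r(Q, unit)).
Bind A := leaf(tup(Q, false, empty)); no other remaining equation mentions A.
Decompose tup/3: leaf(unit) =?= leaf(unit),  leaf(L) =?= leaf(2),  r(r(empty, Y2), unit) =?= r(Q, unit).
Delete trivial equation leaf(unit) =?= leaf(unit).
Decompose leaf/1: L =?= 2.
Bind L := 2; substituting into the one remaining equation that mentions L gives: r(tup(unit, h(tup(2, empty, false), leaf(2), r(unit, empty)), e), tup(false, P, empty)) =?= r(tup(unit, Y2, e), tup(false, 2, empty)).
Decompose r/2: r(empty, Y2) =?= Q,  unit =?= unit.
Bind Q := r(empty, Y2); no other remaining equation mentions Q. Substituting into the earlier bindings gives W := leaf(tup(r(empty, Y2), false, empty)), A := leaf(tup(r(empty, Y2), false, empty)).
Delete trivial equation unit =?= unit.
Decompose r/2: tup(unit, h(tup(2, empty, false), leaf(2), r(unit, empty)), e) =?= tup(unit, Y2, e),  tup(false, P, empty) =?= tup(false, 2, empty).
Decompose tup/3: unit =?= unit,  h(tup(2, empty, false), leaf(2), r(unit, empty)) =?= Y2,  e =?= e.
Delete trivial equation unit =?= unit.
Bind Y2 := h(tup(2, empty, false), leaf(2), r(unit, empty)); no other remaining equation mentions Y2. Substituting into the earlier bindings gives W := leaf(tup(r(empty, h(tup(2, empty, false), leaf(2), r(unit, empty))), false, empty)), A := leaf(tup(r(empty, h(tup(2, empty, false), leaf(2), r(unit, empty))), false, empty)), Q := r(empty, h(tup(2, empty, false), leaf(2), r(unit, empty))).
Delete trivial equation e =?= e.
Decompose tup/3: false =?= false,  P =?= 2,  empty =?= empty.
Delete trivial equation false =?= false.
Bind P := 2; no other remaining equation mentions P.
Delete trivial equation empty =?= empty.
MGU = { W := leaf(tup(r(empty, h(tup(2, empty, false), leaf(2), r(unit, empty))), false, empty)), B := 2, V := 2, A := leaf(tup(r(empty, h(tup(2, empty, false), leaf(2), r(unit, empty))), false, empty)), L := 2, Q := r(empty, h(tup(2, empty, false), leaf(2), r(unit, empty))), Y2 := h(tup(2, empty, false), leaf(2), r(unit, empty)), P := 2 }, so Q := r(empty, h(tup(2, empty, false), leaf(2), r(unit, empty))).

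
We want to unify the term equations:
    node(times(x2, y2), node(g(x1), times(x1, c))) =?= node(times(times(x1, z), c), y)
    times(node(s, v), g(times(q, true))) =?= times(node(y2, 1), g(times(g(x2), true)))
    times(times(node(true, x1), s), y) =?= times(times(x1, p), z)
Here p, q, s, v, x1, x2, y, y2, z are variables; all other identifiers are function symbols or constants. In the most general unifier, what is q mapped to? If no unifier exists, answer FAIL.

FAIL

Decompose node/2: times(x2, y2) =?= times(times(x1, z), c),  node(g(x1), times(x1, c)) =?= y.
Decompose times/2: x2 =?= times(x1, z),  y2 =?= c.
Bind x2 := times(x1, z); substituting into the one remaining equation that mentions x2 gives: times(node(s, v), g(times(q, true))) =?= times(node(y2, 1), g(times(g(times(x1, z)), true))).
Bind y2 := c; substituting into the one remaining equation that mentions y2 gives: times(node(s, v), g(times(q, true))) =?= times(node(c, 1), g(times(g(times(x1, z)), true))).
Bind y := node(g(x1), times(x1, c)); substituting into the one remaining equation that mentions y gives: times(times(node(true, x1), s), node(g(x1), times(x1, c))) =?= times(times(x1, p), z).
Decompose times/2: node(s, v) =?= node(c, 1),  g(times(q, true)) =?= g(times(g(times(x1, z)), true)).
Decompose node/2: s =?= c,  v =?= 1.
Bind s := c; substituting into the one remaining equation that mentions s gives: times(times(node(true, x1), c), node(g(x1), times(x1, c))) =?= times(times(x1, p), z).
Bind v := 1; no other remaining equation mentions v.
Decompose g/1: times(q, true) =?= times(g(times(x1, z)), true).
Decompose times/2: q =?= g(times(x1, z)),  true =?= true.
Bind q := g(times(x1, z)); no other remaining equation mentions q.
Delete trivial equation true =?= true.
Decompose times/2: times(node(true, x1), c) =?= times(x1, p),  node(g(x1), times(x1, c)) =?= z.
Decompose times/2: node(true, x1) =?= x1,  c =?= p.
Occurs check fails: x1 occurs in node(true, x1); the equation x1 =?= node(true, x1) has no finite solution.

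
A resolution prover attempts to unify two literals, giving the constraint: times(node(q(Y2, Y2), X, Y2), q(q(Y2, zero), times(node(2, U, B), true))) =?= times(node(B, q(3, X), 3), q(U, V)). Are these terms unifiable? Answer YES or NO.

Decompose times/2: node(q(Y2, Y2), X, Y2) =?= node(B, q(3, X), 3),  q(q(Y2, zero), times(node(2, U, B), true)) =?= q(U, V).
Decompose node/3: q(Y2, Y2) =?= B,  X =?= q(3, X),  Y2 =?= 3.
Bind B := q(Y2, Y2); substituting into the one remaining equation that mentions B gives: q(q(Y2, zero), times(node(2, U, q(Y2, Y2)), true)) =?= q(U, V).
Occurs check fails: X occurs in q(3, X); the equation X =?= q(3, X) has no finite solution.

NO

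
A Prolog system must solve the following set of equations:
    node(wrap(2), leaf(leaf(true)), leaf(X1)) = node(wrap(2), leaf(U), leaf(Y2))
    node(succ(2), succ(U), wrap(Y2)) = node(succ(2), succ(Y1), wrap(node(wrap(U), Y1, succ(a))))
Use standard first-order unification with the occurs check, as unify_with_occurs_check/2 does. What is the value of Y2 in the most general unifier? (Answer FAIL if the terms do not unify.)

node(wrap(leaf(true)), leaf(true), succ(a))

Decompose node/3: wrap(2) = wrap(2),  leaf(leaf(true)) = leaf(U),  leaf(X1) = leaf(Y2).
Delete trivial equation wrap(2) = wrap(2).
Decompose leaf/1: leaf(true) = U.
Bind U := leaf(true); substituting into the one remaining equation that mentions U gives: node(succ(2), succ(leaf(true)), wrap(Y2)) = node(succ(2), succ(Y1), wrap(node(wrap(leaf(true)), Y1, succ(a)))).
Decompose leaf/1: X1 = Y2.
Bind X1 := Y2; no other remaining equation mentions X1.
Decompose node/3: succ(2) = succ(2),  succ(leaf(true)) = succ(Y1),  wrap(Y2) = wrap(node(wrap(leaf(true)), Y1, succ(a))).
Delete trivial equation succ(2) = succ(2).
Decompose succ/1: leaf(true) = Y1.
Bind Y1 := leaf(true); substituting into the remaining equation gives: wrap(Y2) = wrap(node(wrap(leaf(true)), leaf(true), succ(a))).
Decompose wrap/1: Y2 = node(wrap(leaf(true)), leaf(true), succ(a)).
Bind Y2 := node(wrap(leaf(true)), leaf(true), succ(a)). Substituting into the earlier binding gives X1 := node(wrap(leaf(true)), leaf(true), succ(a)).
MGU = { U = leaf(true), X1 = node(wrap(leaf(true)), leaf(true), succ(a)), Y1 = leaf(true), Y2 = node(wrap(leaf(true)), leaf(true), succ(a)) }, so Y2 = node(wrap(leaf(true)), leaf(true), succ(a)).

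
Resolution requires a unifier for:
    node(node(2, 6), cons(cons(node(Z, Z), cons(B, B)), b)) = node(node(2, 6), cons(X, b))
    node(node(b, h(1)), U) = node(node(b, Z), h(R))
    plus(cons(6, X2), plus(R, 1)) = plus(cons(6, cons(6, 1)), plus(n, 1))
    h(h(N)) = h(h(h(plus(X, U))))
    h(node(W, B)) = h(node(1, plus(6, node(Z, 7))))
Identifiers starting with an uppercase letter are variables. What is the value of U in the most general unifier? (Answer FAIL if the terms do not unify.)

h(n)

Decompose node/2: node(2, 6) = node(2, 6),  cons(cons(node(Z, Z), cons(B, B)), b) = cons(X, b).
Delete trivial equation node(2, 6) = node(2, 6).
Decompose cons/2: cons(node(Z, Z), cons(B, B)) = X,  b = b.
Bind X := cons(node(Z, Z), cons(B, B)); substituting into the one remaining equation that mentions X gives: h(h(N)) = h(h(h(plus(cons(node(Z, Z), cons(B, B)), U)))).
Delete trivial equation b = b.
Decompose node/2: node(b, h(1)) = node(b, Z),  U = h(R).
Decompose node/2: b = b,  h(1) = Z.
Delete trivial equation b = b.
Bind Z := h(1); substituting into the 2 remaining equations that mention Z gives: h(h(N)) = h(h(h(plus(cons(node(h(1), h(1)), cons(B, B)), U)))),  h(node(W, B)) = h(node(1, plus(6, node(h(1), 7)))). Substituting into the earlier binding gives X := cons(node(h(1), h(1)), cons(B, B)).
Bind U := h(R); substituting into the one remaining equation that mentions U gives: h(h(N)) = h(h(h(plus(cons(node(h(1), h(1)), cons(B, B)), h(R))))).
Decompose plus/2: cons(6, X2) = cons(6, cons(6, 1)),  plus(R, 1) = plus(n, 1).
Decompose cons/2: 6 = 6,  X2 = cons(6, 1).
Delete trivial equation 6 = 6.
Bind X2 := cons(6, 1); no other remaining equation mentions X2.
Decompose plus/2: R = n,  1 = 1.
Bind R := n; substituting into the one remaining equation that mentions R gives: h(h(N)) = h(h(h(plus(cons(node(h(1), h(1)), cons(B, B)), h(n))))). Substituting into the earlier binding gives U := h(n).
Delete trivial equation 1 = 1.
Decompose h/1: h(N) = h(h(plus(cons(node(h(1), h(1)), cons(B, B)), h(n)))).
Decompose h/1: N = h(plus(cons(node(h(1), h(1)), cons(B, B)), h(n))).
Bind N := h(plus(cons(node(h(1), h(1)), cons(B, B)), h(n))); no other remaining equation mentions N.
Decompose h/1: node(W, B) = node(1, plus(6, node(h(1), 7))).
Decompose node/2: W = 1,  B = plus(6, node(h(1), 7)).
Bind W := 1; no other remaining equation mentions W.
Bind B := plus(6, node(h(1), 7)). Substituting into the earlier bindings gives X := cons(node(h(1), h(1)), cons(plus(6, node(h(1), 7)), plus(6, node(h(1), 7)))), N := h(plus(cons(node(h(1), h(1)), cons(plus(6, node(h(1), 7)), plus(6, node(h(1), 7)))), h(n))).
MGU = { X := cons(node(h(1), h(1)), cons(plus(6, node(h(1), 7)), plus(6, node(h(1), 7)))), Z := h(1), U := h(n), X2 := cons(6, 1), R := n, N := h(plus(cons(node(h(1), h(1)), cons(plus(6, node(h(1), 7)), plus(6, node(h(1), 7)))), h(n))), W := 1, B := plus(6, node(h(1), 7)) }, so U := h(n).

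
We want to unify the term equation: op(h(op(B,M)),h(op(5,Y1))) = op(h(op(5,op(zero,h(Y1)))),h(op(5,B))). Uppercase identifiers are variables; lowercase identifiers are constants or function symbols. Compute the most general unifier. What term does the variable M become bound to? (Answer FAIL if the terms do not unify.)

op(zero,h(5))

Decompose op/2: h(op(B,M)) = h(op(5,op(zero,h(Y1)))),  h(op(5,Y1)) = h(op(5,B)).
Decompose h/1: op(B,M) = op(5,op(zero,h(Y1))).
Decompose op/2: B = 5,  M = op(zero,h(Y1)).
Bind B := 5; substituting into the one remaining equation that mentions B gives: h(op(5,Y1)) = h(op(5,5)).
Bind M := op(zero,h(Y1)); no other remaining equation mentions M.
Decompose h/1: op(5,Y1) = op(5,5).
Decompose op/2: 5 = 5,  Y1 = 5.
Delete trivial equation 5 = 5.
Bind Y1 := 5. Substituting into the earlier binding gives M := op(zero,h(5)).
MGU = { B := 5, M := op(zero,h(5)), Y1 := 5 }, so M := op(zero,h(5)).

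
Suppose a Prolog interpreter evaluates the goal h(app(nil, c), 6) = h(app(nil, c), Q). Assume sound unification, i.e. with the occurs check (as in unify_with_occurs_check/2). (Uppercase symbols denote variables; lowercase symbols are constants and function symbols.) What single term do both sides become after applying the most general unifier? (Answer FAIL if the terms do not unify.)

Decompose h/2: app(nil, c) = app(nil, c),  6 = Q.
Delete trivial equation app(nil, c) = app(nil, c).
Bind Q := 6.
Applying the MGU to either side gives h(app(nil, c), 6).

h(app(nil, c), 6)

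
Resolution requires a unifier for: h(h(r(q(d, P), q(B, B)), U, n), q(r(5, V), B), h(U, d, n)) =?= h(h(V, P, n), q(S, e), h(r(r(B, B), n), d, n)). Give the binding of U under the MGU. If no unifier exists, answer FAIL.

r(r(e, e), n)

Decompose h/3: h(r(q(d, P), q(B, B)), U, n) =?= h(V, P, n),  q(r(5, V), B) =?= q(S, e),  h(U, d, n) =?= h(r(r(B, B), n), d, n).
Decompose h/3: r(q(d, P), q(B, B)) =?= V,  U =?= P,  n =?= n.
Bind V := r(q(d, P), q(B, B)); substituting into the one remaining equation that mentions V gives: q(r(5, r(q(d, P), q(B, B))), B) =?= q(S, e).
Bind U := P; substituting into the one remaining equation that mentions U gives: h(P, d, n) =?= h(r(r(B, B), n), d, n).
Delete trivial equation n =?= n.
Decompose q/2: r(5, r(q(d, P), q(B, B))) =?= S,  B =?= e.
Bind S := r(5, r(q(d, P), q(B, B))); no other remaining equation mentions S.
Bind B := e; substituting into the remaining equation gives: h(P, d, n) =?= h(r(r(e, e), n), d, n). Substituting into the earlier bindings gives V := r(q(d, P), q(e, e)), S := r(5, r(q(d, P), q(e, e))).
Decompose h/3: P =?= r(r(e, e), n),  d =?= d,  n =?= n.
Bind P := r(r(e, e), n); no other remaining equation mentions P. Substituting into the earlier bindings gives V := r(q(d, r(r(e, e), n)), q(e, e)), U := r(r(e, e), n), S := r(5, r(q(d, r(r(e, e), n)), q(e, e))).
Delete trivial equation d =?= d.
Delete trivial equation n =?= n.
MGU = { V ↦ r(q(d, r(r(e, e), n)), q(e, e)), U ↦ r(r(e, e), n), S ↦ r(5, r(q(d, r(r(e, e), n)), q(e, e))), B ↦ e, P ↦ r(r(e, e), n) }, so U ↦ r(r(e, e), n).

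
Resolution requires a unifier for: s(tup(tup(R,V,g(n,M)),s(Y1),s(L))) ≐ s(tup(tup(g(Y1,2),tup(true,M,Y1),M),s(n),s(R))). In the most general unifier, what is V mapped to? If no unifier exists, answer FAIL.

FAIL

Decompose s/1: tup(tup(R,V,g(n,M)),s(Y1),s(L)) ≐ tup(tup(g(Y1,2),tup(true,M,Y1),M),s(n),s(R)).
Decompose tup/3: tup(R,V,g(n,M)) ≐ tup(g(Y1,2),tup(true,M,Y1),M),  s(Y1) ≐ s(n),  s(L) ≐ s(R).
Decompose tup/3: R ≐ g(Y1,2),  V ≐ tup(true,M,Y1),  g(n,M) ≐ M.
Bind R := g(Y1,2); substituting into the one remaining equation that mentions R gives: s(L) ≐ s(g(Y1,2)).
Bind V := tup(true,M,Y1); no other remaining equation mentions V.
Occurs check fails: M occurs in g(n,M); the equation M ≐ g(n,M) has no finite solution.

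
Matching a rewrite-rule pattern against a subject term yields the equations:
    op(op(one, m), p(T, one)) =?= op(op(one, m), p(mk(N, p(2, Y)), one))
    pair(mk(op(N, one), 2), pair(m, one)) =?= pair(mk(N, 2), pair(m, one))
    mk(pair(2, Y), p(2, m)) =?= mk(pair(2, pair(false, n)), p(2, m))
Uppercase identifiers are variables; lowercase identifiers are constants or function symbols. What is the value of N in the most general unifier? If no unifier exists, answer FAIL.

FAIL

Decompose op/2: op(one, m) =?= op(one, m),  p(T, one) =?= p(mk(N, p(2, Y)), one).
Delete trivial equation op(one, m) =?= op(one, m).
Decompose p/2: T =?= mk(N, p(2, Y)),  one =?= one.
Bind T := mk(N, p(2, Y)); no other remaining equation mentions T.
Delete trivial equation one =?= one.
Decompose pair/2: mk(op(N, one), 2) =?= mk(N, 2),  pair(m, one) =?= pair(m, one).
Decompose mk/2: op(N, one) =?= N,  2 =?= 2.
Occurs check fails: N occurs in op(N, one); the equation N =?= op(N, one) has no finite solution.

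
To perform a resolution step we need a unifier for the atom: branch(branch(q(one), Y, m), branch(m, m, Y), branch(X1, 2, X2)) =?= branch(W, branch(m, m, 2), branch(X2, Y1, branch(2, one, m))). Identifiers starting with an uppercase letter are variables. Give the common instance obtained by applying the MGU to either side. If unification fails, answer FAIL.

Decompose branch/3: branch(q(one), Y, m) =?= W,  branch(m, m, Y) =?= branch(m, m, 2),  branch(X1, 2, X2) =?= branch(X2, Y1, branch(2, one, m)).
Bind W := branch(q(one), Y, m); no other remaining equation mentions W.
Decompose branch/3: m =?= m,  m =?= m,  Y =?= 2.
Delete trivial equation m =?= m.
Delete trivial equation m =?= m.
Bind Y := 2; no other remaining equation mentions Y. Substituting into the earlier binding gives W := branch(q(one), 2, m).
Decompose branch/3: X1 =?= X2,  2 =?= Y1,  X2 =?= branch(2, one, m).
Bind X1 := X2; no other remaining equation mentions X1.
Bind Y1 := 2; no other remaining equation mentions Y1.
Bind X2 := branch(2, one, m). Substituting into the earlier binding gives X1 := branch(2, one, m).
Applying the MGU to either side gives branch(branch(q(one), 2, m), branch(m, m, 2), branch(branch(2, one, m), 2, branch(2, one, m))).

branch(branch(q(one), 2, m), branch(m, m, 2), branch(branch(2, one, m), 2, branch(2, one, m)))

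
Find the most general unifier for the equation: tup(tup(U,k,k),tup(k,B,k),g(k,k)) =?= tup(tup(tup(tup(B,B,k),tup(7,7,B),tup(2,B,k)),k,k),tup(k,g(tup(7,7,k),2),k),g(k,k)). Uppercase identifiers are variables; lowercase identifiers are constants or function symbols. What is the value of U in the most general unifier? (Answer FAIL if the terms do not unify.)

tup(tup(g(tup(7,7,k),2),g(tup(7,7,k),2),k),tup(7,7,g(tup(7,7,k),2)),tup(2,g(tup(7,7,k),2),k))

Decompose tup/3: tup(U,k,k) =?= tup(tup(tup(B,B,k),tup(7,7,B),tup(2,B,k)),k,k),  tup(k,B,k) =?= tup(k,g(tup(7,7,k),2),k),  g(k,k) =?= g(k,k).
Decompose tup/3: U =?= tup(tup(B,B,k),tup(7,7,B),tup(2,B,k)),  k =?= k,  k =?= k.
Bind U := tup(tup(B,B,k),tup(7,7,B),tup(2,B,k)); no other remaining equation mentions U.
Delete trivial equation k =?= k.
Delete trivial equation k =?= k.
Decompose tup/3: k =?= k,  B =?= g(tup(7,7,k),2),  k =?= k.
Delete trivial equation k =?= k.
Bind B := g(tup(7,7,k),2); no other remaining equation mentions B. Substituting into the earlier binding gives U := tup(tup(g(tup(7,7,k),2),g(tup(7,7,k),2),k),tup(7,7,g(tup(7,7,k),2)),tup(2,g(tup(7,7,k),2),k)).
Delete trivial equation k =?= k.
Delete trivial equation g(k,k) =?= g(k,k).
MGU = { U -> tup(tup(g(tup(7,7,k),2),g(tup(7,7,k),2),k),tup(7,7,g(tup(7,7,k),2)),tup(2,g(tup(7,7,k),2),k)), B -> g(tup(7,7,k),2) }, so U -> tup(tup(g(tup(7,7,k),2),g(tup(7,7,k),2),k),tup(7,7,g(tup(7,7,k),2)),tup(2,g(tup(7,7,k),2),k)).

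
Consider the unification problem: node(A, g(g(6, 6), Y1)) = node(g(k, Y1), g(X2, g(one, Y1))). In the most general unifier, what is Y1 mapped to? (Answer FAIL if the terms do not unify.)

Decompose node/2: A = g(k, Y1),  g(g(6, 6), Y1) = g(X2, g(one, Y1)).
Bind A := g(k, Y1); no other remaining equation mentions A.
Decompose g/2: g(6, 6) = X2,  Y1 = g(one, Y1).
Bind X2 := g(6, 6); no other remaining equation mentions X2.
Occurs check fails: Y1 occurs in g(one, Y1); the equation Y1 = g(one, Y1) has no finite solution.

FAIL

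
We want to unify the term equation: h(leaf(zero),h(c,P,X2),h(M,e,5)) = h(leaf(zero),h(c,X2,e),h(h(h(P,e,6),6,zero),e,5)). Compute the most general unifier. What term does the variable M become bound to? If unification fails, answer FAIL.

Decompose h/3: leaf(zero) = leaf(zero),  h(c,P,X2) = h(c,X2,e),  h(M,e,5) = h(h(h(P,e,6),6,zero),e,5).
Delete trivial equation leaf(zero) = leaf(zero).
Decompose h/3: c = c,  P = X2,  X2 = e.
Delete trivial equation c = c.
Bind P := X2; substituting into the one remaining equation that mentions P gives: h(M,e,5) = h(h(h(X2,e,6),6,zero),e,5).
Bind X2 := e; substituting into the remaining equation gives: h(M,e,5) = h(h(h(e,e,6),6,zero),e,5). Substituting into the earlier binding gives P := e.
Decompose h/3: M = h(h(e,e,6),6,zero),  e = e,  5 = 5.
Bind M := h(h(e,e,6),6,zero); no other remaining equation mentions M.
Delete trivial equation e = e.
Delete trivial equation 5 = 5.
MGU = { P := e, X2 := e, M := h(h(e,e,6),6,zero) }, so M := h(h(e,e,6),6,zero).

h(h(e,e,6),6,zero)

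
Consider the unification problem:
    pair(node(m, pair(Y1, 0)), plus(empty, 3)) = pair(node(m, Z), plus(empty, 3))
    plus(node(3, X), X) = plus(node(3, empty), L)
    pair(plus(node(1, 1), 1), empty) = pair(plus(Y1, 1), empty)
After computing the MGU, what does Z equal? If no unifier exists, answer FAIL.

pair(node(1, 1), 0)

Decompose pair/2: node(m, pair(Y1, 0)) = node(m, Z),  plus(empty, 3) = plus(empty, 3).
Decompose node/2: m = m,  pair(Y1, 0) = Z.
Delete trivial equation m = m.
Bind Z := pair(Y1, 0); no other remaining equation mentions Z.
Delete trivial equation plus(empty, 3) = plus(empty, 3).
Decompose plus/2: node(3, X) = node(3, empty),  X = L.
Decompose node/2: 3 = 3,  X = empty.
Delete trivial equation 3 = 3.
Bind X := empty; substituting into the one remaining equation that mentions X gives: empty = L.
Bind L := empty; no other remaining equation mentions L.
Decompose pair/2: plus(node(1, 1), 1) = plus(Y1, 1),  empty = empty.
Decompose plus/2: node(1, 1) = Y1,  1 = 1.
Bind Y1 := node(1, 1); no other remaining equation mentions Y1. Substituting into the earlier binding gives Z := pair(node(1, 1), 0).
Delete trivial equation 1 = 1.
Delete trivial equation empty = empty.
MGU = { Z := pair(node(1, 1), 0), X := empty, L := empty, Y1 := node(1, 1) }, so Z := pair(node(1, 1), 0).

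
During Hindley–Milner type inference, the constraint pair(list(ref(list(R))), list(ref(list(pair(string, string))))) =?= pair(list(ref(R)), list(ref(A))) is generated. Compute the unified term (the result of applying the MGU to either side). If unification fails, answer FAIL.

Decompose pair/2: list(ref(list(R))) =?= list(ref(R)),  list(ref(list(pair(string, string)))) =?= list(ref(A)).
Decompose list/1: ref(list(R)) =?= ref(R).
Decompose ref/1: list(R) =?= R.
Occurs check fails: R occurs in list(R); the equation R =?= list(R) has no finite solution.

FAIL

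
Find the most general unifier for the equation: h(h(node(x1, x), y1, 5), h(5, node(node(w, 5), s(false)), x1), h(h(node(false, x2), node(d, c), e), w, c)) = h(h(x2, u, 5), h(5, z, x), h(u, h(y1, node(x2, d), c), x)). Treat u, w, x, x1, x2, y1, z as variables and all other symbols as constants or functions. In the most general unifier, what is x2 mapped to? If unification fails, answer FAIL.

node(c, c)

Decompose h/3: h(node(x1, x), y1, 5) = h(x2, u, 5),  h(5, node(node(w, 5), s(false)), x1) = h(5, z, x),  h(h(node(false, x2), node(d, c), e), w, c) = h(u, h(y1, node(x2, d), c), x).
Decompose h/3: node(x1, x) = x2,  y1 = u,  5 = 5.
Bind x2 := node(x1, x); substituting into the one remaining equation that mentions x2 gives: h(h(node(false, node(x1, x)), node(d, c), e), w, c) = h(u, h(y1, node(node(x1, x), d), c), x).
Bind y1 := u; substituting into the one remaining equation that mentions y1 gives: h(h(node(false, node(x1, x)), node(d, c), e), w, c) = h(u, h(u, node(node(x1, x), d), c), x).
Delete trivial equation 5 = 5.
Decompose h/3: 5 = 5,  node(node(w, 5), s(false)) = z,  x1 = x.
Delete trivial equation 5 = 5.
Bind z := node(node(w, 5), s(false)); no other remaining equation mentions z.
Bind x1 := x; substituting into the remaining equation gives: h(h(node(false, node(x, x)), node(d, c), e), w, c) = h(u, h(u, node(node(x, x), d), c), x). Substituting into the earlier binding gives x2 := node(x, x).
Decompose h/3: h(node(false, node(x, x)), node(d, c), e) = u,  w = h(u, node(node(x, x), d), c),  c = x.
Bind u := h(node(false, node(x, x)), node(d, c), e); substituting into the one remaining equation that mentions u gives: w = h(h(node(false, node(x, x)), node(d, c), e), node(node(x, x), d), c). Substituting into the earlier binding gives y1 := h(node(false, node(x, x)), node(d, c), e).
Bind w := h(h(node(false, node(x, x)), node(d, c), e), node(node(x, x), d), c); no other remaining equation mentions w. Substituting into the earlier binding gives z := node(node(h(h(node(false, node(x, x)), node(d, c), e), node(node(x, x), d), c), 5), s(false)).
Bind x := c. Substituting into the earlier bindings gives x2 := node(c, c), y1 := h(node(false, node(c, c)), node(d, c), e), z := node(node(h(h(node(false, node(c, c)), node(d, c), e), node(node(c, c), d), c), 5), s(false)), x1 := c, u := h(node(false, node(c, c)), node(d, c), e), w := h(h(node(false, node(c, c)), node(d, c), e), node(node(c, c), d), c).
MGU = { x2 := node(c, c), y1 := h(node(false, node(c, c)), node(d, c), e), z := node(node(h(h(node(false, node(c, c)), node(d, c), e), node(node(c, c), d), c), 5), s(false)), x1 := c, u := h(node(false, node(c, c)), node(d, c), e), w := h(h(node(false, node(c, c)), node(d, c), e), node(node(c, c), d), c), x := c }, so x2 := node(c, c).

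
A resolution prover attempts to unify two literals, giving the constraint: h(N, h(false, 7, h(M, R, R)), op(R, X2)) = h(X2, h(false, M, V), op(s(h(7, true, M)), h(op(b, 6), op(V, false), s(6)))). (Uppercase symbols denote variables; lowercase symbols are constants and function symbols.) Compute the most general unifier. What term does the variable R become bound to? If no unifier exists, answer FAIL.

s(h(7, true, 7))

Decompose h/3: N = X2,  h(false, 7, h(M, R, R)) = h(false, M, V),  op(R, X2) = op(s(h(7, true, M)), h(op(b, 6), op(V, false), s(6))).
Bind N := X2; no other remaining equation mentions N.
Decompose h/3: false = false,  7 = M,  h(M, R, R) = V.
Delete trivial equation false = false.
Bind M := 7; substituting into the remaining equations gives: h(7, R, R) = V,  op(R, X2) = op(s(h(7, true, 7)), h(op(b, 6), op(V, false), s(6))).
Bind V := h(7, R, R); substituting into the remaining equation gives: op(R, X2) = op(s(h(7, true, 7)), h(op(b, 6), op(h(7, R, R), false), s(6))).
Decompose op/2: R = s(h(7, true, 7)),  X2 = h(op(b, 6), op(h(7, R, R), false), s(6)).
Bind R := s(h(7, true, 7)); substituting into the remaining equation gives: X2 = h(op(b, 6), op(h(7, s(h(7, true, 7)), s(h(7, true, 7))), false), s(6)). Substituting into the earlier binding gives V := h(7, s(h(7, true, 7)), s(h(7, true, 7))).
Bind X2 := h(op(b, 6), op(h(7, s(h(7, true, 7)), s(h(7, true, 7))), false), s(6)). Substituting into the earlier binding gives N := h(op(b, 6), op(h(7, s(h(7, true, 7)), s(h(7, true, 7))), false), s(6)).
MGU = { N ↦ h(op(b, 6), op(h(7, s(h(7, true, 7)), s(h(7, true, 7))), false), s(6)), M ↦ 7, V ↦ h(7, s(h(7, true, 7)), s(h(7, true, 7))), R ↦ s(h(7, true, 7)), X2 ↦ h(op(b, 6), op(h(7, s(h(7, true, 7)), s(h(7, true, 7))), false), s(6)) }, so R ↦ s(h(7, true, 7)).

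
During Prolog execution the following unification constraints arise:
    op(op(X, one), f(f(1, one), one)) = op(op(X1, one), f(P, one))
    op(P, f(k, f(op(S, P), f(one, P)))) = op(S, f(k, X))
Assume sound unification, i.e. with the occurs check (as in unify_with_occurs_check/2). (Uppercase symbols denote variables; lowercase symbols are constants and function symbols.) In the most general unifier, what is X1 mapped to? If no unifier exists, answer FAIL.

Decompose op/2: op(X, one) = op(X1, one),  f(f(1, one), one) = f(P, one).
Decompose op/2: X = X1,  one = one.
Bind X := X1; substituting into the one remaining equation that mentions X gives: op(P, f(k, f(op(S, P), f(one, P)))) = op(S, f(k, X1)).
Delete trivial equation one = one.
Decompose f/2: f(1, one) = P,  one = one.
Bind P := f(1, one); substituting into the one remaining equation that mentions P gives: op(f(1, one), f(k, f(op(S, f(1, one)), f(one, f(1, one))))) = op(S, f(k, X1)).
Delete trivial equation one = one.
Decompose op/2: f(1, one) = S,  f(k, f(op(S, f(1, one)), f(one, f(1, one)))) = f(k, X1).
Bind S := f(1, one); substituting into the remaining equation gives: f(k, f(op(f(1, one), f(1, one)), f(one, f(1, one)))) = f(k, X1).
Decompose f/2: k = k,  f(op(f(1, one), f(1, one)), f(one, f(1, one))) = X1.
Delete trivial equation k = k.
Bind X1 := f(op(f(1, one), f(1, one)), f(one, f(1, one))). Substituting into the earlier binding gives X := f(op(f(1, one), f(1, one)), f(one, f(1, one))).
MGU = { X ↦ f(op(f(1, one), f(1, one)), f(one, f(1, one))), P ↦ f(1, one), S ↦ f(1, one), X1 ↦ f(op(f(1, one), f(1, one)), f(one, f(1, one))) }, so X1 ↦ f(op(f(1, one), f(1, one)), f(one, f(1, one))).

f(op(f(1, one), f(1, one)), f(one, f(1, one)))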